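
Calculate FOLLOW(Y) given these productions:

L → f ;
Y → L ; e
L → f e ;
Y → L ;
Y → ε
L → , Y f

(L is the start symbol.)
{ 'f' }

In L → , Y f: Y is followed by f, add FIRST(f) \ {ε} = { 'f' }

Taking the union: FOLLOW(Y) = { 'f' }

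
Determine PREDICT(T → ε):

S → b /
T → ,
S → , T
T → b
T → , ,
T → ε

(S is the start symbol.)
PREDICT(T → ε) = (FIRST(RHS) \ {ε}) ∪ (FOLLOW(T) if ε ∈ FIRST(RHS), i.e. RHS ⇒* ε)
The right-hand side is ε (FIRST(ε) = { ε }), so the predict set is FOLLOW(T) = { $ }
PREDICT(T → ε) = { $ }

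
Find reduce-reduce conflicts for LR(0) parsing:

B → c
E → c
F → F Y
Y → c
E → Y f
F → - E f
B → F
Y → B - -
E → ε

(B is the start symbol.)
A reduce-reduce conflict occurs when an LR(0) state has two complete items [A → α .] and [B → β .] — both call for a reduction, and with no lookahead the parser cannot choose between them.

Augment with B' → B and build the canonical LR(0) collection (I0 = CLOSURE({[B' → . B]}), then GOTO on every symbol after a dot until no new states appear). It has 15 states:
  I0: { [B → . F], [B → . c], [B' → . B], [F → . - E f], [F → . F Y] }  — shift
  I1: { [B → . F], [B → . c], [E → . Y f], [E → . c], [E → .], [F → - . E f], [F → . - E f], [F → . F Y], [Y → . B - -], [Y → . c] }  — shift, reduce
  I2: { [B' → B .] }  — accept
  I3: { [B → . F], [B → . c], [B → F .], [F → . - E f], [F → . F Y], [F → F . Y], [Y → . B - -], [Y → . c] }  — shift, reduce
  I4: { [B → c .] }  — reduce
  I5: { [Y → B . - -] }  — shift
  I6: { [F → F Y .] }  — reduce
  I7: { [B → c .], [Y → c .] }  — 2 reduces
  I8: { [Y → B - . -] }  — shift
  I9: { [Y → B - - .] }  — reduce
  I10: { [F → - E . f] }  — shift
  I11: { [E → Y . f] }  — shift
  I12: { [B → c .], [E → c .], [Y → c .] }  — 3 reduces
  I13: { [E → Y f .] }  — reduce
  I14: { [F → - E f .] }  — reduce

I7 contains complete items [B → c .], [Y → c .] — reduce-reduce conflict.
I12 contains complete items [B → c .], [E → c .], [Y → c .] — reduce-reduce conflict.

Answer: Yes — I7: [B → c .] vs [Y → c .]; I12: [B → c .] vs [E → c .]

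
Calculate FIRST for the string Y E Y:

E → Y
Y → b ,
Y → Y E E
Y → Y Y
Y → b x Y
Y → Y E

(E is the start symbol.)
{ 'b' }

FIRST sets of the non-terminals involved (from the grammar, by fixed-point iteration):
  FIRST(Y) = { 'b' }

To compute FIRST(Y E Y), process the symbols left to right:
Symbol Y is a non-terminal. Add FIRST(Y) \ {ε} = { 'b' }
Y is not nullable (ε ∉ FIRST(Y)), so stop here.
FIRST(Y E Y) = { 'b' }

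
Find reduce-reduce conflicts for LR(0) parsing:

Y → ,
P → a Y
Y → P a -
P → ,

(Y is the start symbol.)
Yes — I1: [P → , .] vs [Y → , .]

A reduce-reduce conflict occurs when an LR(0) state has two complete items [A → α .] and [B → β .] — both call for a reduction, and with no lookahead the parser cannot choose between them.

Augment with Y' → Y and build the canonical LR(0) collection (I0 = CLOSURE({[Y' → . Y]}), then GOTO on every symbol after a dot until no new states appear). It has 8 states:
  I0: { [P → . ,], [P → . a Y], [Y → . ,], [Y → . P a -], [Y' → . Y] }  — shift
  I1: { [P → , .], [Y → , .] }  — 2 reduces
  I2: { [Y → P . a -] }  — shift
  I3: { [Y' → Y .] }  — accept
  I4: { [P → . ,], [P → . a Y], [P → a . Y], [Y → . ,], [Y → . P a -] }  — shift
  I5: { [P → a Y .] }  — reduce
  I6: { [Y → P a . -] }  — shift
  I7: { [Y → P a - .] }  — reduce

I1 contains complete items [P → , .], [Y → , .] — reduce-reduce conflict.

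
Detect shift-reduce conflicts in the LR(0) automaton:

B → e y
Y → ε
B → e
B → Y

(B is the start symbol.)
Yes — I0: [Y → .] vs [B → . e]; I3: [B → e .] vs [B → e . y]

A shift-reduce conflict occurs when an LR(0) state has both:
  - a complete (reduce) item [A → α .] (dot at the end), and
  - a shift item [B → β . c γ] (dot before a terminal).

Augment with B' → B and build the canonical LR(0) collection (I0 = CLOSURE({[B' → . B]}), then GOTO on every symbol after a dot until no new states appear). It has 5 states:
  I0: { [B → . Y], [B → . e y], [B → . e], [B' → . B], [Y → .] }  — shift, reduce
  I1: { [B' → B .] }  — accept
  I2: { [B → Y .] }  — reduce
  I3: { [B → e . y], [B → e .] }  — shift, reduce
  I4: { [B → e y .] }  — reduce

I0 contains reduce item [Y → .] and shift items [B → . e], [B → . e y] — shift-reduce conflict.
I3 contains reduce item [B → e .] and shift item [B → e . y] — shift-reduce conflict.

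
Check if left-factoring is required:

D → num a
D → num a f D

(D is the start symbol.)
Left-factoring is needed when two productions for the same non-terminal
share a common prefix on the right-hand side.

Productions for D:
  D → num a
  D → num a f D

Found common prefix 'num a' in productions for D

Answer: Yes, D has productions with common prefix 'num a'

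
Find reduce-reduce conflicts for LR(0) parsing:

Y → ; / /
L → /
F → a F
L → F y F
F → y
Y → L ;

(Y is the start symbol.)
A reduce-reduce conflict occurs when an LR(0) state has two complete items [A → α .] and [B → β .] — both call for a reduction, and with no lookahead the parser cannot choose between them.

Augment with Y' → Y and build the canonical LR(0) collection (I0 = CLOSURE({[Y' → . Y]}), then GOTO on every symbol after a dot until no new states appear). It has 14 states:
  I0: { [F → . a F], [F → . y], [L → . /], [L → . F y F], [Y → . ; / /], [Y → . L ;], [Y' → . Y] }  — shift
  I1: { [L → / .] }  — reduce
  I2: { [Y → ; . / /] }  — shift
  I3: { [L → F . y F] }  — shift
  I4: { [Y → L . ;] }  — shift
  I5: { [Y' → Y .] }  — accept
  I6: { [F → . a F], [F → . y], [F → a . F] }  — shift
  I7: { [F → y .] }  — reduce
  I8: { [F → a F .] }  — reduce
  I9: { [Y → L ; .] }  — reduce
  I10: { [F → . a F], [F → . y], [L → F y . F] }  — shift
  I11: { [L → F y F .] }  — reduce
  I12: { [Y → ; / . /] }  — shift
  I13: { [Y → ; / / .] }  — reduce

No state contains more than one complete item.

Answer: No reduce-reduce conflicts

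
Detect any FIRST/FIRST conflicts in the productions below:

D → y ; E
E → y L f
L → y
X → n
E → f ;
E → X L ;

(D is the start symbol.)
A FIRST/FIRST conflict occurs when two productions N → α and N → β for the same non-terminal have FIRST(α) ∩ FIRST(β) ≠ ∅ (with ε ∈ FIRST of a nullable right-hand side, so two nullable alternatives also conflict).

FIRST sets of the non-terminals at (or reachable through a nullable prefix from) the front of some alternative:
  FIRST(X) = { 'n' }

Productions for E:
  E → y L f: FIRST = { 'y' }
  E → f ;: FIRST = { 'f' }
  E → X L ;: FIRST = { 'n' }
D, L, X have only one production, so no FIRST/FIRST conflict is possible there.

All alternatives of each non-terminal have pairwise disjoint FIRST sets.

Answer: No FIRST/FIRST conflicts.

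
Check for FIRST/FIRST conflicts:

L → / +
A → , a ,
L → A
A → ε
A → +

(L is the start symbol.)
No FIRST/FIRST conflicts.

FIRST sets of the non-terminals at (or reachable through a nullable prefix from) the front of some alternative:
  FIRST(A) = { '+', ',', ε }

Productions for L:
  L → / +: FIRST = { '/' }
  L → A: FIRST = { '+', ',', ε }
Productions for A:
  A → , a ,: FIRST = { ',' }
  A → ε: FIRST = { ε }
  A → +: FIRST = { '+' }

All alternatives of each non-terminal have pairwise disjoint FIRST sets.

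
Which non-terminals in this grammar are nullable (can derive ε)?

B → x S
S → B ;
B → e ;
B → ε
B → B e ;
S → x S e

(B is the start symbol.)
{ 'B' }

ε-productions: B → ε
So B is immediately nullable.
No further non-terminal can be added: every production for the remaining non-terminals contains a terminal or a non-nullable non-terminal.
Nullable = { 'B' }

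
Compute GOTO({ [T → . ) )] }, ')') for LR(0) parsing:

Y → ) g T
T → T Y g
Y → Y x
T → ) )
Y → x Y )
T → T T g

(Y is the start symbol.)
{ [T → ) . )] }

GOTO(I, ')') = CLOSURE({ [A → αX.β] : [A → α.Xβ] ∈ I, X = ')' })

Items with dot before ')', with the dot advanced:
  [T → . ) )] → [T → ) . )]
Closure adds nothing (no advanced item has the dot before a non-terminal).

GOTO = { [T → ) . )] }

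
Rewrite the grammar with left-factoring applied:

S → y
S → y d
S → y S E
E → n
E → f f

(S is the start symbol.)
Left-factoring transforms A → αβ₁ | αβ₂ into A → αA' and A' → β₁ | β₂
(α is the longest common prefix among the alternatives). Repeat until
no nonterminal has two alternatives with a common prefix.

Round 1: S has alternatives sharing prefix 'y'. Introduce S': S → y S'
  Add: S' → ε
  Add: S' → d
  Add: S' → S E

No remaining common prefixes — done.

Resulting grammar:
S → y S'
S' → ε
S' → d
S' → S E
E → n
E → f f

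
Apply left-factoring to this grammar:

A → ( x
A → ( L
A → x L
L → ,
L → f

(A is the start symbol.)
Left-factoring transforms A → αβ₁ | αβ₂ into A → αA' and A' → β₁ | β₂
(α is the longest common prefix among the alternatives). Repeat until
no nonterminal has two alternatives with a common prefix.

Round 1: A has alternatives sharing prefix '('. Introduce A': A → ( A'
  Add: A' → x
  Add: A' → L

No remaining common prefixes — done.

Resulting grammar:
A → ( A'
A' → x
A' → L
A → x L
L → ,
L → f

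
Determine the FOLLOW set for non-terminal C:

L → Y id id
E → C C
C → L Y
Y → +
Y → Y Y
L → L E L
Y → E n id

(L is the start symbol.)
{ '+', 'n' }

In E → C C: C is followed by C, add FIRST(C) \ {ε} = { '+' }
In E → C C: C is at the end, add FOLLOW(E)

The FOLLOW sets referred to above (computed the same way, to a fixed point):
  FOLLOW(E) = { '+', 'n' }

Taking the union: FOLLOW(C) = { '+', 'n' }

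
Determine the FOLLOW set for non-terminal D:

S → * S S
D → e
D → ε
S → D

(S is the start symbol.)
To compute FOLLOW(D), find every occurrence of D on a right-hand side N → α D β: add FIRST(β) \ {ε}, and if β is empty or nullable also add FOLLOW(N). Iterate to a fixed point.

In S → D: D is at the end, add FOLLOW(S)

The FOLLOW sets referred to above (computed the same way, to a fixed point):
  FOLLOW(S) = { $, '*', 'e' }

Taking the union: FOLLOW(D) = { $, '*', 'e' }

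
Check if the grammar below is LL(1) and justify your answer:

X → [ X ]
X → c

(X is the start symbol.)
Yes, the grammar is LL(1).

For X:
  PREDICT(X → '[' X ']') = { '[' }
  PREDICT(X → c) = { 'c' }

All predict sets are disjoint. The grammar IS LL(1).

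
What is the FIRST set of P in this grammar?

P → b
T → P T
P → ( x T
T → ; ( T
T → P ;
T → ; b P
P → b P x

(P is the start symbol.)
To compute FIRST(P), examine every production with P on the left-hand side, reading each right-hand side left to right until a non-nullable symbol is reached.

From P → b:
  - b is a terminal: add 'b' and stop
From P → ( x T:
  - '(' is a terminal: add '(' and stop
From P → b P x:
  - b is a terminal: add 'b' and stop

Collecting: FIRST(P) = { '(', 'b' }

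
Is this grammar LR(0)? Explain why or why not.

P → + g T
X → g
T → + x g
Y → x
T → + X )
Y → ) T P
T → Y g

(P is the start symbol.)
Yes, the grammar is LR(0)

A grammar is LR(0) if no state in the canonical LR(0) collection has:
  - both a shift item (dot before a terminal) and a complete item (shift-reduce conflict), or
  - two or more complete items (reduce-reduce conflict; the accept item [P' → P .] counts as a complete item here).

Augment with P' → P and build the canonical LR(0) collection (I0 = CLOSURE({[P' → . P]}), then GOTO on every symbol after a dot until no new states appear). It has 17 states:
  I0: { [P → . + g T], [P' → . P] }  — shift
  I1: { [P → + . g T] }  — shift
  I2: { [P' → P .] }  — accept
  I3: { [P → + g . T], [T → . + X )], [T → . + x g], [T → . Y g], [Y → . ) T P], [Y → . x] }  — shift
  I4: { [T → . + X )], [T → . + x g], [T → . Y g], [Y → ) . T P], [Y → . ) T P], [Y → . x] }  — shift
  I5: { [T → + . X )], [T → + . x g], [X → . g] }  — shift
  I6: { [P → + g T .] }  — reduce
  I7: { [T → Y . g] }  — shift
  I8: { [Y → x .] }  — reduce
  I9: { [T → Y g .] }  — reduce
  I10: { [T → + X . )] }  — shift
  I11: { [X → g .] }  — reduce
  I12: { [T → + x . g] }  — shift
  I13: { [T → + x g .] }  — reduce
  I14: { [T → + X ) .] }  — reduce
  I15: { [P → . + g T], [Y → ) T . P] }  — shift
  I16: { [Y → ) T P .] }  — reduce

Every state is either a pure shift/goto state or contains exactly one complete item and nothing to shift — no conflicts. The grammar is LR(0).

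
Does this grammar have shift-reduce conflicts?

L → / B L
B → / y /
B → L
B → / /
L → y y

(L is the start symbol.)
Yes — I9: [B → / / .] vs [B → . / /]

A shift-reduce conflict occurs when an LR(0) state has both:
  - a complete (reduce) item [A → α .] (dot at the end), and
  - a shift item [B → β . c γ] (dot before a terminal).

Augment with L' → L and build the canonical LR(0) collection (I0 = CLOSURE({[L' → . L]}), then GOTO on every symbol after a dot until no new states appear). It has 12 states:
  I0: { [L → . / B L], [L → . y y], [L' → . L] }  — shift
  I1: { [B → . / /], [B → . / y /], [B → . L], [L → . / B L], [L → . y y], [L → / . B L] }  — shift
  I2: { [L' → L .] }  — accept
  I3: { [L → y . y] }  — shift
  I4: { [L → y y .] }  — reduce
  I5: { [B → . / /], [B → . / y /], [B → . L], [B → / . /], [B → / . y /], [L → . / B L], [L → . y y], [L → / . B L] }  — shift
  I6: { [L → . / B L], [L → . y y], [L → / B . L] }  — shift
  I7: { [B → L .] }  — reduce
  I8: { [L → / B L .] }  — reduce
  I9: { [B → . / /], [B → . / y /], [B → . L], [B → / . /], [B → / . y /], [B → / / .], [L → . / B L], [L → . y y], [L → / . B L] }  — shift, reduce
  I10: { [B → / y . /], [L → y . y] }  — shift
  I11: { [B → / y / .] }  — reduce

I9 contains reduce item [B → / / .] and shift items [B → . / /], [B → / . /], [B → . / y /], [B → / . y /], [L → . / B L], [L → . y y] — shift-reduce conflict.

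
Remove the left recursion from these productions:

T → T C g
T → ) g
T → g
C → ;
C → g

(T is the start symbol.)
T is directly left-recursive. The standard transformation for
  A → A α₁ | ... | A α_m | β₁ | ... | β_n
is
  A  → β₁ A' | ... | β_n A'
  A' → α₁ A' | ... | α_m A' | ε

T → ) g becomes T → ) g T'
T → g becomes T → g T'
T → T C g becomes T' → C g T'
Add T' → ε

Productions for other non-terminals are unchanged:
  C → ;
  C → g

Resulting grammar:
T → ) g T'
T → g T'
T' → C g T'
T' → ε
C → ;
C → g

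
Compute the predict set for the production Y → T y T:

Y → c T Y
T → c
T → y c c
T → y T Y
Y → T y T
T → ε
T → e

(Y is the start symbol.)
{ 'c', 'e', 'y' }

PREDICT(Y → T y T) = (FIRST(RHS) \ {ε}) ∪ (FOLLOW(Y) if ε ∈ FIRST(RHS), i.e. RHS ⇒* ε)
FIRST(T) = { 'c', 'e', 'y', ε }
FIRST(T y T) = { 'c', 'e', 'y' }
ε ∉ FIRST(T y T), so FOLLOW(Y) is not added.
PREDICT(Y → T y T) = { 'c', 'e', 'y' }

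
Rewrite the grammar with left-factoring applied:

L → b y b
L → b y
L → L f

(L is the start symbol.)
Left-factoring transforms A → αβ₁ | αβ₂ into A → αA' and A' → β₁ | β₂
(α is the longest common prefix among the alternatives). Repeat until
no nonterminal has two alternatives with a common prefix.

Round 1: L has alternatives sharing prefix 'b y'. Introduce L': L → b y L'
  Add: L' → b
  Add: L' → ε

No remaining common prefixes — done.

Resulting grammar:
L → b y L'
L' → b
L' → ε
L → L f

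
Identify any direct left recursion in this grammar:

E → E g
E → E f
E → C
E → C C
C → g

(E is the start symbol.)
Yes, E is left-recursive

E → E g: LEFT RECURSIVE (starts with E)
E → E f: LEFT RECURSIVE (starts with E)
E → C: starts with C
E → C C: starts with C
C → g: starts with g

The grammar has direct left recursion on: E.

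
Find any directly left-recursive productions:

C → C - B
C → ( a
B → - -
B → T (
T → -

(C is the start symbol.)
C → C - B: LEFT RECURSIVE (starts with C)
C → ( a: starts with '('
B → - -: starts with '-'
B → T (: starts with T
T → -: starts with '-'

The grammar has direct left recursion on: C.

Answer: Yes, C is left-recursive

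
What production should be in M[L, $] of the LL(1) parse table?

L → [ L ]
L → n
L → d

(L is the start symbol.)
Empty (error entry)

To find M[L, $], we find productions for L where $ is in the predict set (PREDICT(N → α) = (FIRST(α) \ {ε}) ∪ (FOLLOW(N) if α ⇒* ε)).

L → [ L ]: PREDICT = { '[' }
L → n: PREDICT = { 'n' }
L → d: PREDICT = { 'd' }

M[L, $] is empty (no production applies)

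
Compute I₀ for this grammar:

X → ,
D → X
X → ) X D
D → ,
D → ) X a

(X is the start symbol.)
First, augment the grammar with X' → X
I₀ = CLOSURE({ [X' → . X] }):
  [X' → . X] has the dot before X: add [X → . ,], [X → . ) X D]
No further items can be added.

I₀ = { [X → . ) X D], [X → . ,], [X' → . X] }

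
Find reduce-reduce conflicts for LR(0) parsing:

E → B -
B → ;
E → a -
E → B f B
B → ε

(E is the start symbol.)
No reduce-reduce conflicts

A reduce-reduce conflict occurs when an LR(0) state has two complete items [A → α .] and [B → β .] — both call for a reduction, and with no lookahead the parser cannot choose between them.

Augment with E' → E and build the canonical LR(0) collection (I0 = CLOSURE({[E' → . E]}), then GOTO on every symbol after a dot until no new states appear). It has 9 states:
  I0: { [B → . ;], [B → .], [E → . B -], [E → . B f B], [E → . a -], [E' → . E] }  — shift, reduce
  I1: { [B → ; .] }  — reduce
  I2: { [E → B . -], [E → B . f B] }  — shift
  I3: { [E' → E .] }  — accept
  I4: { [E → a . -] }  — shift
  I5: { [E → a - .] }  — reduce
  I6: { [E → B - .] }  — reduce
  I7: { [B → . ;], [B → .], [E → B f . B] }  — shift, reduce
  I8: { [E → B f B .] }  — reduce

No state contains more than one complete item.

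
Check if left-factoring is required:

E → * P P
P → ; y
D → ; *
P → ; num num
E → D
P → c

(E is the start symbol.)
Yes, P has productions with common prefix ';'

Left-factoring is needed when two productions for the same non-terminal
share a common prefix on the right-hand side.

Productions for E:
  E → * P P
  E → D
Productions for P:
  P → ; y
  P → ; num num
  P → c

Found common prefix ';' in productions for P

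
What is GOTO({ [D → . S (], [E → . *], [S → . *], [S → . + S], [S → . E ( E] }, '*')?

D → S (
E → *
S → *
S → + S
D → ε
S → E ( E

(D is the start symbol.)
{ [E → * .], [S → * .] }

GOTO(I, '*') = CLOSURE({ [A → αX.β] : [A → α.Xβ] ∈ I, X = '*' })

Items with dot before '*', with the dot advanced:
  [E → . *] → [E → * .]
  [S → . *] → [S → * .]
Closure adds nothing (no advanced item has the dot before a non-terminal).

GOTO = { [E → * .], [S → * .] }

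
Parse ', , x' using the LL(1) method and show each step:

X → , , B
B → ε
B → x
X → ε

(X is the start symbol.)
Stack is shown with the top on the left.

Stack    Input    Action
------------------------
X $      , , x $  output X → , , B
, , B $  , , x $  match ','
, B $    , x $    match ','
B $      x $      output B → x
x $      x $      match 'x'
$        $        accept

The string is accepted.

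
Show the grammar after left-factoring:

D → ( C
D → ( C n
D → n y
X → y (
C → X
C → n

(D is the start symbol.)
D → ( C D'
D' → ε
D' → n
D → n y
X → y (
C → X
C → n

Left-factoring transforms A → αβ₁ | αβ₂ into A → αA' and A' → β₁ | β₂
(α is the longest common prefix among the alternatives). Repeat until
no nonterminal has two alternatives with a common prefix.

Round 1: D has alternatives sharing prefix '( C'. Introduce D': D → ( C D'
  Add: D' → ε
  Add: D' → n

No remaining common prefixes — done.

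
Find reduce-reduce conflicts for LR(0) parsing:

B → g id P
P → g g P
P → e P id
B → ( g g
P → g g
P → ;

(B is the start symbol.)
No reduce-reduce conflicts

A reduce-reduce conflict occurs when an LR(0) state has two complete items [A → α .] and [B → β .] — both call for a reduction, and with no lookahead the parser cannot choose between them.

Augment with B' → B and build the canonical LR(0) collection (I0 = CLOSURE({[B' → . B]}), then GOTO on every symbol after a dot until no new states appear). It has 15 states:
  I0: { [B → . ( g g], [B → . g id P], [B' → . B] }  — shift
  I1: { [B → ( . g g] }  — shift
  I2: { [B' → B .] }  — accept
  I3: { [B → g . id P] }  — shift
  I4: { [B → g id . P], [P → . ;], [P → . e P id], [P → . g g P], [P → . g g] }  — shift
  I5: { [P → ; .] }  — reduce
  I6: { [B → g id P .] }  — reduce
  I7: { [P → . ;], [P → . e P id], [P → . g g P], [P → . g g], [P → e . P id] }  — shift
  I8: { [P → g . g P], [P → g . g] }  — shift
  I9: { [P → . ;], [P → . e P id], [P → . g g P], [P → . g g], [P → g g . P], [P → g g .] }  — shift, reduce
  I10: { [P → g g P .] }  — reduce
  I11: { [P → e P . id] }  — shift
  I12: { [P → e P id .] }  — reduce
  I13: { [B → ( g . g] }  — shift
  I14: { [B → ( g g .] }  — reduce

No state contains more than one complete item.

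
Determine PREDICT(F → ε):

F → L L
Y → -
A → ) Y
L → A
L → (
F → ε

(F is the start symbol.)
{ $ }

PREDICT(F → ε) = (FIRST(RHS) \ {ε}) ∪ (FOLLOW(F) if ε ∈ FIRST(RHS), i.e. RHS ⇒* ε)
The right-hand side is ε (FIRST(ε) = { ε }), so the predict set is FOLLOW(F) = { $ }
PREDICT(F → ε) = { $ }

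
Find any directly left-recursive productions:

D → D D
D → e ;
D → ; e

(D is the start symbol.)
Direct left recursion occurs when N → N α for some non-terminal N (the right-hand side begins with the left-hand side itself).

D → D D: LEFT RECURSIVE (starts with D)
D → e ;: starts with e
D → ; e: starts with ';'

The grammar has direct left recursion on: D.

Answer: Yes, D is left-recursive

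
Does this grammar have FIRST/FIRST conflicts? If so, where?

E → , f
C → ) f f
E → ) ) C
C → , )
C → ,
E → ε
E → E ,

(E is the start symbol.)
Yes. E → ',' f / E → E ',' on { ',' }; E → ')' ')' C / E → E ',' on { ')' }; C → ',' ')' / C → ',' on { ',' }

A FIRST/FIRST conflict occurs when two productions N → α and N → β for the same non-terminal have FIRST(α) ∩ FIRST(β) ≠ ∅ (with ε ∈ FIRST of a nullable right-hand side, so two nullable alternatives also conflict).

FIRST sets of the non-terminals at (or reachable through a nullable prefix from) the front of some alternative:
  FIRST(E) = { ')', ',', ε }

Productions for E:
  E → , f: FIRST = { ',' }
  E → ) ) C: FIRST = { ')' }
  E → ε: FIRST = { ε }
  E → E ,: FIRST = { ')', ',' }
Productions for C:
  C → ) f f: FIRST = { ')' }
  C → , ): FIRST = { ',' }
  C → ,: FIRST = { ',' }

Conflict for E: E → , f and E → E ,
  Overlap: { ',' }
Conflict for E: E → ) ) C and E → E ,
  Overlap: { ')' }
Conflict for C: C → , ) and C → ,
  Overlap: { ',' }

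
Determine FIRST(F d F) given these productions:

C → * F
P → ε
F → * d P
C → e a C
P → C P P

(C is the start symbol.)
{ '*' }

FIRST sets of the non-terminals involved (from the grammar, by fixed-point iteration):
  FIRST(F) = { '*' }

To compute FIRST(F d F), process the symbols left to right:
Symbol F is a non-terminal. Add FIRST(F) \ {ε} = { '*' }
F is not nullable (ε ∉ FIRST(F)), so stop here.
FIRST(F d F) = { '*' }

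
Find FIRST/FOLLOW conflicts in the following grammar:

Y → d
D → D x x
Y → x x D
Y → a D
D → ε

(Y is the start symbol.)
A FIRST/FOLLOW conflict occurs when a non-terminal N has a nullable alternative N → β (β ⇒* ε) and another alternative N → α with FIRST(α) ∩ FOLLOW(N) ≠ ∅: on such a lookahead the parser cannot decide between expanding α and letting N vanish via β.

Nullable non-terminals: D.
FIRST sets used below: FIRST(D) = { 'x', ε }

D: nullable alternative(s) D → ε; FOLLOW(D) = { $, 'x' }
  D → D x x: FIRST \ {ε} = { 'x' } — overlaps FOLLOW(D) on { 'x' }: CONFLICT
  D → ε: FIRST \ {ε} = { } — this is the only nullable alternative, skip

Y has no nullable alternative, so no FIRST/FOLLOW check is needed there.

So the grammar has 1 FIRST/FOLLOW conflict (marked CONFLICT above).

Answer: Yes. D → D x x with FOLLOW(D) on { 'x' }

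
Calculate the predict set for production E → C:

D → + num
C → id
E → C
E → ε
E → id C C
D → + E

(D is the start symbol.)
{ 'id' }

PREDICT(E → C) = (FIRST(RHS) \ {ε}) ∪ (FOLLOW(E) if ε ∈ FIRST(RHS), i.e. RHS ⇒* ε)
FIRST(C) = { 'id' }
FIRST(C) = { 'id' }
ε ∉ FIRST(C), so FOLLOW(E) is not added.
PREDICT(E → C) = { 'id' }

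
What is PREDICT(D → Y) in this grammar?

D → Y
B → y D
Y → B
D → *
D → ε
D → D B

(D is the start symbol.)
{ 'y' }

PREDICT(D → Y) = (FIRST(RHS) \ {ε}) ∪ (FOLLOW(D) if ε ∈ FIRST(RHS), i.e. RHS ⇒* ε)
FIRST(Y) = { 'y' }
FIRST(Y) = { 'y' }
ε ∉ FIRST(Y), so FOLLOW(D) is not added.
PREDICT(D → Y) = { 'y' }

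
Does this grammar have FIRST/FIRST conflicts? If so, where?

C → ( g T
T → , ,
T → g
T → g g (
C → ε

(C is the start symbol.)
Yes. T → g / T → g g '(' on { 'g' }

A FIRST/FIRST conflict occurs when two productions N → α and N → β for the same non-terminal have FIRST(α) ∩ FIRST(β) ≠ ∅ (with ε ∈ FIRST of a nullable right-hand side, so two nullable alternatives also conflict).

Productions for C:
  C → ( g T: FIRST = { '(' }
  C → ε: FIRST = { ε }
Productions for T:
  T → , ,: FIRST = { ',' }
  T → g: FIRST = { 'g' }
  T → g g (: FIRST = { 'g' }

Conflict for T: T → g and T → g g (
  Overlap: { 'g' }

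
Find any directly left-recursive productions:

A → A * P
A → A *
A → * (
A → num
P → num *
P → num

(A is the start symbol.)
Direct left recursion occurs when N → N α for some non-terminal N (the right-hand side begins with the left-hand side itself).

A → A * P: LEFT RECURSIVE (starts with A)
A → A *: LEFT RECURSIVE (starts with A)
A → * (: starts with '*'
A → num: starts with num
P → num *: starts with num
P → num: starts with num

The grammar has direct left recursion on: A.

Answer: Yes, A is left-recursive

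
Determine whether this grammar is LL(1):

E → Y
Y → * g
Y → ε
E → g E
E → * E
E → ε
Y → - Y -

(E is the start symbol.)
A grammar is LL(1) if for each non-terminal N with multiple productions, the predict sets of those productions are pairwise disjoint, where PREDICT(N → α) = (FIRST(α) \ {ε}) ∪ (FOLLOW(N) if α ⇒* ε).

Relevant sets:
  FIRST(Y) = { '*', '-', ε }
  FOLLOW(E) = { $ }
  FOLLOW(Y) = { $, '-' }

For E:
  PREDICT(E → Y) = { $, '*', '-' }
  PREDICT(E → g E) = { 'g' }
  PREDICT(E → '*' E) = { '*' }
  PREDICT(E → ε) = { $ }
For Y:
  PREDICT(Y → '*' g) = { '*' }
  PREDICT(Y → ε) = { $, '-' }
  PREDICT(Y → '-' Y '-') = { '-' }

Conflict found: Predict set conflict for E: { '*' }
The grammar is NOT LL(1).

Answer: No. Predict set conflict for E: { '*' }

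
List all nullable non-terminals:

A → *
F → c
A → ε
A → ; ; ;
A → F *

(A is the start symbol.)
{ 'A' }

A non-terminal is nullable if it can derive ε (the empty string): either it has an ε-production, or it has a production whose right-hand side consists entirely of nullable non-terminals.

ε-productions: A → ε
So A is immediately nullable.
No further non-terminal can be added: every production for the remaining non-terminals contains a terminal or a non-nullable non-terminal.
Nullable = { 'A' }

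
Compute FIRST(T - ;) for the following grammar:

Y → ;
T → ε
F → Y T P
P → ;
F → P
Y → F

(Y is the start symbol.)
{ '-' }

FIRST sets of the non-terminals involved (from the grammar, by fixed-point iteration):
  FIRST(T) = { ε }

To compute FIRST(T - ;), process the symbols left to right:
Symbol T is a non-terminal. Add FIRST(T) \ {ε} = { }
T is nullable (ε ∈ FIRST(T)), continue to the next symbol.
Symbol - is a terminal. Add '-' and stop.
FIRST(T - ;) = { '-' }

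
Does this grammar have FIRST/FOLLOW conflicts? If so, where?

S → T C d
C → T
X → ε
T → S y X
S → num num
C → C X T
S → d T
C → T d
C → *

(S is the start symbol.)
No FIRST/FOLLOW conflicts.

A FIRST/FOLLOW conflict occurs when a non-terminal N has a nullable alternative N → β (β ⇒* ε) and another alternative N → α with FIRST(α) ∩ FOLLOW(N) ≠ ∅: on such a lookahead the parser cannot decide between expanding α and letting N vanish via β.

Nullable non-terminals: X.
X has a nullable alternative but only one production, so nothing to check.

C, S, T have no nullable alternative, so no FIRST/FOLLOW check is needed there.

No FIRST/FOLLOW conflicts found.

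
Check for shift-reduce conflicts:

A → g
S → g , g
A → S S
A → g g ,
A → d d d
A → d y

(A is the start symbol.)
Augment with A' → A and build the canonical LR(0) collection (I0 = CLOSURE({[A' → . A]}), then GOTO on every symbol after a dot until no new states appear). It has 14 states:
  I0: { [A → . S S], [A → . d d d], [A → . d y], [A → . g g ,], [A → . g], [A' → . A], [S → . g , g] }  — shift
  I1: { [A' → A .] }  — accept
  I2: { [A → S . S], [S → . g , g] }  — shift
  I3: { [A → d . d d], [A → d . y] }  — shift
  I4: { [A → g . g ,], [A → g .], [S → g . , g] }  — shift, reduce
  I5: { [S → g , . g] }  — shift
  I6: { [A → g g . ,] }  — shift
  I7: { [A → g g , .] }  — reduce
  I8: { [S → g , g .] }  — reduce
  I9: { [A → d d . d] }  — shift
  I10: { [A → d y .] }  — reduce
  I11: { [A → d d d .] }  — reduce
  I12: { [A → S S .] }  — reduce
  I13: { [S → g . , g] }  — shift

I4 contains reduce item [A → g .] and shift items [A → g . g ,], [S → g . , g] — shift-reduce conflict.

Answer: Yes — I4: [A → g .] vs [A → g . g ,]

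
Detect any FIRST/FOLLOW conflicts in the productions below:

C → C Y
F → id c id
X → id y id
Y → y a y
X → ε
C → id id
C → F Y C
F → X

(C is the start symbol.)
No FIRST/FOLLOW conflicts.

A FIRST/FOLLOW conflict occurs when a non-terminal N has a nullable alternative N → β (β ⇒* ε) and another alternative N → α with FIRST(α) ∩ FOLLOW(N) ≠ ∅: on such a lookahead the parser cannot decide between expanding α and letting N vanish via β.

Nullable non-terminals: F, X.
FIRST sets used below: FIRST(X) = { 'id', ε }

F: nullable alternative(s) F → X; FOLLOW(F) = { 'y' }
  F → id c id: FIRST \ {ε} = { 'id' } — disjoint from FOLLOW(F)
  F → X: FIRST \ {ε} = { 'id' } — this is the only nullable alternative, skip

X: nullable alternative(s) X → ε; FOLLOW(X) = { 'y' }
  X → id y id: FIRST \ {ε} = { 'id' } — disjoint from FOLLOW(X)
  X → ε: FIRST \ {ε} = { } — this is the only nullable alternative, skip

C, Y have no nullable alternative, so no FIRST/FOLLOW check is needed there.

No FIRST/FOLLOW conflicts found.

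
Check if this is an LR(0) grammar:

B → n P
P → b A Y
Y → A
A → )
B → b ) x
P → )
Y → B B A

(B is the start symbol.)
A grammar is LR(0) if no state in the canonical LR(0) collection has:
  - both a shift item (dot before a terminal) and a complete item (shift-reduce conflict), or
  - two or more complete items (reduce-reduce conflict; the accept item [B' → B .] counts as a complete item here).

Augment with B' → B and build the canonical LR(0) collection (I0 = CLOSURE({[B' → . B]}), then GOTO on every symbol after a dot until no new states appear). It has 16 states:
  I0: { [B → . b ) x], [B → . n P], [B' → . B] }  — shift
  I1: { [B' → B .] }  — accept
  I2: { [B → b . ) x] }  — shift
  I3: { [B → n . P], [P → . )], [P → . b A Y] }  — shift
  I4: { [P → ) .] }  — reduce
  I5: { [B → n P .] }  — reduce
  I6: { [A → . )], [P → b . A Y] }  — shift
  I7: { [A → ) .] }  — reduce
  I8: { [A → . )], [B → . b ) x], [B → . n P], [P → b A . Y], [Y → . A], [Y → . B B A] }  — shift
  I9: { [Y → A .] }  — reduce
  I10: { [B → . b ) x], [B → . n P], [Y → B . B A] }  — shift
  I11: { [P → b A Y .] }  — reduce
  I12: { [A → . )], [Y → B B . A] }  — shift
  I13: { [Y → B B A .] }  — reduce
  I14: { [B → b ) . x] }  — shift
  I15: { [B → b ) x .] }  — reduce

Every state is either a pure shift/goto state or contains exactly one complete item and nothing to shift — no conflicts. The grammar is LR(0).

Answer: Yes, the grammar is LR(0)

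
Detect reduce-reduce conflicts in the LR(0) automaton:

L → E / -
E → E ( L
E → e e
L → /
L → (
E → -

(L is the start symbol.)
A reduce-reduce conflict occurs when an LR(0) state has two complete items [A → α .] and [B → β .] — both call for a reduction, and with no lookahead the parser cannot choose between them.

Augment with L' → L and build the canonical LR(0) collection (I0 = CLOSURE({[L' → . L]}), then GOTO on every symbol after a dot until no new states appear). It has 12 states:
  I0: { [E → . -], [E → . E ( L], [E → . e e], [L → . (], [L → . /], [L → . E / -], [L' → . L] }  — shift
  I1: { [L → ( .] }  — reduce
  I2: { [E → - .] }  — reduce
  I3: { [L → / .] }  — reduce
  I4: { [E → E . ( L], [L → E . / -] }  — shift
  I5: { [L' → L .] }  — accept
  I6: { [E → e . e] }  — shift
  I7: { [E → e e .] }  — reduce
  I8: { [E → . -], [E → . E ( L], [E → . e e], [E → E ( . L], [L → . (], [L → . /], [L → . E / -] }  — shift
  I9: { [L → E / . -] }  — shift
  I10: { [L → E / - .] }  — reduce
  I11: { [E → E ( L .] }  — reduce

No state contains more than one complete item.

Answer: No reduce-reduce conflicts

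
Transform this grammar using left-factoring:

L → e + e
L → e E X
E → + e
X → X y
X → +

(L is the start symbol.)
L → e L'
L' → + e
L' → E X
E → + e
X → X y
X → +

Left-factoring transforms A → αβ₁ | αβ₂ into A → αA' and A' → β₁ | β₂
(α is the longest common prefix among the alternatives). Repeat until
no nonterminal has two alternatives with a common prefix.

Round 1: L has alternatives sharing prefix 'e'. Introduce L': L → e L'
  Add: L' → + e
  Add: L' → E X

No remaining common prefixes — done.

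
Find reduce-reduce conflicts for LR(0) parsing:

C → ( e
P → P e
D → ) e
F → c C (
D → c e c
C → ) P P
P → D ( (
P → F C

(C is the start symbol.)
A reduce-reduce conflict occurs when an LR(0) state has two complete items [A → α .] and [B → β .] — both call for a reduction, and with no lookahead the parser cannot choose between them.

Augment with C' → C and build the canonical LR(0) collection (I0 = CLOSURE({[C' → . C]}), then GOTO on every symbol after a dot until no new states appear). It has 20 states:
  I0: { [C → . ( e], [C → . ) P P], [C' → . C] }  — shift
  I1: { [C → ( . e] }  — shift
  I2: { [C → ) . P P], [D → . ) e], [D → . c e c], [F → . c C (], [P → . D ( (], [P → . F C], [P → . P e] }  — shift
  I3: { [C' → C .] }  — accept
  I4: { [D → ) . e] }  — shift
  I5: { [P → D . ( (] }  — shift
  I6: { [C → . ( e], [C → . ) P P], [P → F . C] }  — shift
  I7: { [C → ) P . P], [D → . ) e], [D → . c e c], [F → . c C (], [P → . D ( (], [P → . F C], [P → . P e], [P → P . e] }  — shift
  I8: { [C → . ( e], [C → . ) P P], [D → c . e c], [F → c . C (] }  — shift
  I9: { [F → c C . (] }  — shift
  I10: { [D → c e . c] }  — shift
  I11: { [D → c e c .] }  — reduce
  I12: { [F → c C ( .] }  — reduce
  I13: { [C → ) P P .], [P → P . e] }  — shift, reduce
  I14: { [P → P e .] }  — reduce
  I15: { [P → F C .] }  — reduce
  I16: { [P → D ( . (] }  — shift
  I17: { [P → D ( ( .] }  — reduce
  I18: { [D → ) e .] }  — reduce
  I19: { [C → ( e .] }  — reduce

No state contains more than one complete item.

Answer: No reduce-reduce conflicts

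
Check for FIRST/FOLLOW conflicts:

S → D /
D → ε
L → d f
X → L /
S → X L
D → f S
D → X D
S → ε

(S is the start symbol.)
Yes. S → D '/' with FOLLOW(S) on { '/' }

Nullable non-terminals: D, S.
FIRST sets used below: FIRST(X) = { 'd' }, FIRST(D) = { 'd', 'f', ε }

D: nullable alternative(s) D → ε; FOLLOW(D) = { '/' }
  D → ε: FIRST \ {ε} = { } — this is the only nullable alternative, skip
  D → f S: FIRST \ {ε} = { 'f' } — disjoint from FOLLOW(D)
  D → X D: FIRST \ {ε} = { 'd' } — disjoint from FOLLOW(D)

S: nullable alternative(s) S → ε; FOLLOW(S) = { $, '/' }
  S → D /: FIRST \ {ε} = { '/', 'd', 'f' } — overlaps FOLLOW(S) on { '/' }: CONFLICT
  S → X L: FIRST \ {ε} = { 'd' } — disjoint from FOLLOW(S)
  S → ε: FIRST \ {ε} = { } — this is the only nullable alternative, skip

L, X have no nullable alternative, so no FIRST/FOLLOW check is needed there.

So the grammar has 1 FIRST/FOLLOW conflict (marked CONFLICT above).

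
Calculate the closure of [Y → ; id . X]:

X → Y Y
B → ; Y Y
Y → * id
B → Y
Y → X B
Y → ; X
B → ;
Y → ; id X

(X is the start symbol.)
{ [X → . Y Y], [Y → . * id], [Y → . ; X], [Y → . ; id X], [Y → . X B], [Y → ; id . X] }

Start with: [Y → ; id . X]
  [Y → ; id . X] has the dot before X: add [X → . Y Y]
  [X → . Y Y] has the dot before Y: add [Y → . * id], [Y → . X B], [Y → . ; X], [Y → . ; id X]
No further items can be added.

CLOSURE = { [X → . Y Y], [Y → . * id], [Y → . ; X], [Y → . ; id X], [Y → . X B], [Y → ; id . X] }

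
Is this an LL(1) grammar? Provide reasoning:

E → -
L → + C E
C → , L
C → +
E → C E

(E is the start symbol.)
A grammar is LL(1) if for each non-terminal N with multiple productions, the predict sets of those productions are pairwise disjoint, where PREDICT(N → α) = (FIRST(α) \ {ε}) ∪ (FOLLOW(N) if α ⇒* ε).

Relevant sets:
  FIRST(C) = { '+', ',' }

For E:
  PREDICT(E → '-') = { '-' }
  PREDICT(E → C E) = { '+', ',' }
For C:
  PREDICT(C → ',' L) = { ',' }
  PREDICT(C → '+') = { '+' }
L has a single production, so nothing to check there.

All predict sets are disjoint. The grammar IS LL(1).

Answer: Yes, the grammar is LL(1).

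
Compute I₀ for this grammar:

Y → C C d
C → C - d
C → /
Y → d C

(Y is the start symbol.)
First, augment the grammar with Y' → Y
I₀ = CLOSURE({ [Y' → . Y] }):
  [Y' → . Y] has the dot before Y: add [Y → . C C d], [Y → . d C]
  [Y → . C C d] has the dot before C: add [C → . C - d], [C → . /]
No further items can be added.

I₀ = { [C → . /], [C → . C - d], [Y → . C C d], [Y → . d C], [Y' → . Y] }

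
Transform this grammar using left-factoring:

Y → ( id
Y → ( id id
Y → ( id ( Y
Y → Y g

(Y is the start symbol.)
Y → ( id Y'
Y' → ε
Y' → id
Y' → ( Y
Y → Y g

Left-factoring transforms A → αβ₁ | αβ₂ into A → αA' and A' → β₁ | β₂
(α is the longest common prefix among the alternatives). Repeat until
no nonterminal has two alternatives with a common prefix.

Round 1: Y has alternatives sharing prefix '( id'. Introduce Y': Y → ( id Y'
  Add: Y' → ε
  Add: Y' → id
  Add: Y' → ( Y

No remaining common prefixes — done.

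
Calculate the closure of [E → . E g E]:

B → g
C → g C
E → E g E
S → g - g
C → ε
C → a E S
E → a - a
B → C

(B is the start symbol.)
Start with: [E → . E g E]
  [E → . E g E] has the dot before E: add [E → . a - a]
No further items can be added.

CLOSURE = { [E → . E g E], [E → . a - a] }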